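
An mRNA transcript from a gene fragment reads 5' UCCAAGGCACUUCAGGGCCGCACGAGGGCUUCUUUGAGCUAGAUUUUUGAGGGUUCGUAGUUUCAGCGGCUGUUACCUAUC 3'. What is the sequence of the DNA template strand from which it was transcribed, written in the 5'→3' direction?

5'-GATAGGTAACAGCCGCTGAAACTACGAACCCTCAAAAATCTAGCTCAAAGAAGCCCTCGTGCGGCCCTGAAGTGCCTTGGA-3'

Replace U with T to get the coding DNA strand: TCCAAGGCACTTCAGGGCCGCACGAGGGCTTCTTTGAGCTAGATTTTTGAGGGTTCGTAGTTTCAGCGGCTGTTACCTATC. The template strand is its reverse complement (complement AGGTTCCGTGAAGTCCCGGCGTGCTCCCGAAGAAACTCGATCTAAAAACTCCCAAGCATCAAAGTCGCCGACAATGGATAG, then reverse).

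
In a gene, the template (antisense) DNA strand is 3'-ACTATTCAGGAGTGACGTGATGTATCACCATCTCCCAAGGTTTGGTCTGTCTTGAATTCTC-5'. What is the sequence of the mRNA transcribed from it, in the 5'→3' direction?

5'-UGAUAAGUCCUCACUGCACUACAUAGUGGUAGAGGGUUCCAAACCAGACAGAACUUAAGAG-3'

Reading the template 3'→5' as shown, RNA polymerase pairs each base (A→U, T→A, G↔C) to build mRNA 5'→3' directly.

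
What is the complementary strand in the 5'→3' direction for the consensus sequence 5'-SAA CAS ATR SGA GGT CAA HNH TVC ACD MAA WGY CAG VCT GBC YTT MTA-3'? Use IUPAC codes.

5'-TAKAARGVCAGBCTGRCWTTKHGTGBADNDTTGACCTCSYATSTGTTS-3'

Standard pairs A↔T, G↔C; ambiguity codes pair R↔Y, M↔K, W↔W, S↔S, B↔V, D↔H, N↔N. Complement (STTGTSTAYSCTCCAGTTDNDABGTGHKTTWCRGTCBGACVGRAAKAT), then reverse for 5'→3'.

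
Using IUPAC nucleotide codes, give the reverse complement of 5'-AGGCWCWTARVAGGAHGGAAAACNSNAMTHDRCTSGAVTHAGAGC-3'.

Standard pairs A↔T, G↔C; ambiguity codes pair R↔Y, M↔K, W↔W, S↔S, D↔H, V↔B, N↔N. Complement (TCCGWGWATYBTCCTDCCTTTTGNSNTKADHYGASCTBADTCTCG), then reverse for 5'→3'.

5'-GCTCTDABTCSAGYHDAKTNSNGTTTTCCDTCCTBYTAWGWGCCT-3'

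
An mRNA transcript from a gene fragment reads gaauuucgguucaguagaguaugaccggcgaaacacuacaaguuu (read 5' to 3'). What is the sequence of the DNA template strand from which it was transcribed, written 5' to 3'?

Replace U with T to get the coding DNA strand: GAATTTCGGTTCAGTAGAGTATGACCGGCGAAACACTACAAGTTT. The template strand is its reverse complement (complement CTTAAAGCCAAGTCATCTCATACTGGCCGCTTTGTGATGTTCAAA, then reverse).

5'-AAACTTGTAGTGTTTCGCCGGTCATACTCTACTGAACCGAAATTC-3'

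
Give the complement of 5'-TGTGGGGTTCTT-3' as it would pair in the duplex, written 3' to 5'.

Base-pairing A↔T, G↔C gives the complement. The complementary strand is antiparallel, so paired with a 5'→3' strand it runs 3'→5'.

3'-ACACCCCAAGAA-5'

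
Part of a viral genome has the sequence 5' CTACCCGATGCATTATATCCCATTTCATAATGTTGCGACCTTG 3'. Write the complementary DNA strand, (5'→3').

5'-CAAGGTCGCAACATTATGAAATGGGATATAATGCATCGGGTAG-3'

Pairing A↔T and G↔C gives GATGGGCTACGTAATATAGGGTAAAGTATTACAACGCTGGAAC, running 3'→5'. Reverse for the 5'→3' convention.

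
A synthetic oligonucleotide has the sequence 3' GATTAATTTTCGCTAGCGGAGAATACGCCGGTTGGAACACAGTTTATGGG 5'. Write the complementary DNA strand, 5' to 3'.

5'-CTAATTAAAAGCGATCGCCTCTTATGCGGCCAACCTTGTGTCAAATACCC-3'

The strand is given 3'→5', so its complement runs 5'→3' in the same left-to-right order: pair each base A↔T, G↔C.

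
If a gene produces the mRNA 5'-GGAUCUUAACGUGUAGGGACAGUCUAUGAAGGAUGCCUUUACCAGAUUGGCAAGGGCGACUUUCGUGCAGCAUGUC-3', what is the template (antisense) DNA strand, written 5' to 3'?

Replace U with T to get the coding DNA strand: GGATCTTAACGTGTAGGGACAGTCTATGAAGGATGCCTTTACCAGATTGGCAAGGGCGACTTTCGTGCAGCATGTC. The template strand is its reverse complement (complement CCTAGAATTGCACATCCCTGTCAGATACTTCCTACGGAAATGGTCTAACCGTTCCCGCTGAAAGCACGTCGTACAG, then reverse).

5′-GACATGCTGCACGAAAGTCGCCCTTGCCAATCTGGTAAAGGCATCCTTCATAGACTGTCCCTACACGTTAAGATCC-3′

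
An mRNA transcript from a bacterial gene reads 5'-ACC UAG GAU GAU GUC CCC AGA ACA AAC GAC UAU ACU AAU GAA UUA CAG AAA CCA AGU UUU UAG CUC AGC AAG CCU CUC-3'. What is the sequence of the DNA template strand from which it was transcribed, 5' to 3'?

Replace U with T to get the coding DNA strand: ACCTAGGATGATGTCCCCAGAACAAACGACTATACTAATGAATTACAGAAACCAAGTTTTTAGCTCAGCAAGCCTCTC. The template strand is its reverse complement (complement TGGATCCTACTACAGGGGTCTTGTTTGCTGATATGATTACTTAATGTCTTTGGTTCAAAAATCGAGTCGTTCGGAGAG, then reverse).

5'-GAGAGGCTTGCTGAGCTAAAAACTTGGTTTCTGTAATTCATTAGTATAGTCGTTTGTTCTGGGGACATCATCCTAGGT-3'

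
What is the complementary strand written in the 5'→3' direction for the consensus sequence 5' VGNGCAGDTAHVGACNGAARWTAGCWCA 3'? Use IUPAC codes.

5′-TGWGCTAWYTTCNGTCBDTAHCTGCNCB-3′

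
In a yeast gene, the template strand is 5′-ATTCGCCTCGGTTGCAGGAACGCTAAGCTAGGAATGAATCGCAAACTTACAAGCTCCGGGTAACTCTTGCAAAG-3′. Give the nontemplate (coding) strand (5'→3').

The coding strand is complementary and antiparallel to the template: take the complement (A↔T, G↔C) and reverse.

5'-CTTTGCAAGAGTTACCCGGAGCTTGTAAGTTTGCGATTCATTCCTAGCTTAGCGTTCCTGCAACCGAGGCGAAT-3'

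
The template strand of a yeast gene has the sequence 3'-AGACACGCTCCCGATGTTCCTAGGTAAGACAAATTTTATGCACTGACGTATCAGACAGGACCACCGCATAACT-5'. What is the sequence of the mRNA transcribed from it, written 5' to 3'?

5'-UCUGUGCGAGGGCUACAAGGAUCCAUUCUGUUUAAAAUACGUGACUGCAUAGUCUGUCCUGGUGGCGUAUUGA-3'

Reading the template 3'→5' as shown, RNA polymerase pairs each base (A→U, T→A, G↔C) to build mRNA 5'→3' directly.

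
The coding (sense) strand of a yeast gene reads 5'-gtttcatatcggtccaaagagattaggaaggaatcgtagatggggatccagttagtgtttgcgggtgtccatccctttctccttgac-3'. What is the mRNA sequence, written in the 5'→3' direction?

mRNA has the coding-strand sequence with U in place of T.

5'-GUUUCAUAUCGGUCCAAAGAGAUUAGGAAGGAAUCGUAGAUGGGGAUCCAGUUAGUGUUUGCGGGUGUCCAUCCCUUUCUCCUUGAC-3'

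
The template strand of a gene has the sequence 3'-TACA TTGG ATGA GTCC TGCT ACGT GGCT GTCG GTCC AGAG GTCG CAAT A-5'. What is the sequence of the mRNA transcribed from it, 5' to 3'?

Reading the template 3'→5' as shown, RNA polymerase pairs each base (A→U, T→A, G↔C) to build mRNA 5'→3' directly.

5'-AUGUAACCUACUCAGGACGAUGCACCGACAGCCAGGUCUCCAGCGUUAU-3'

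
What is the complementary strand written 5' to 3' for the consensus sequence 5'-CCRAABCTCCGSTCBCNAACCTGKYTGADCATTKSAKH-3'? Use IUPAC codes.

5′-DMTSMAATGHTCARMCAGGTTNGVGASCGGAGVTTYGG-3′

Standard pairs A↔T, G↔C; ambiguity codes pair R↔Y, K↔M, S↔S, B↔V, D↔H, N↔N. Complement (GGYTTVGAGGCSAGVGNTTGGACMRACTHGTAAMSTMD), then reverse for 5'→3'.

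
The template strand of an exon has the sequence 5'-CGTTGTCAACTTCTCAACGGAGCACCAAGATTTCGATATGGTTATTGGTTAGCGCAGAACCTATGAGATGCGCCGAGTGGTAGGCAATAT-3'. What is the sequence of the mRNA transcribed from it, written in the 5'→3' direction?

5'-AUAUUGCCUACCACUCGGCGCAUCUCAUAGGUUCUGCGCUAACCAAUAACCAUAUCGAAAUCUUGGUGCUCCGUUGAGAAGUUGACAACG-3'

RNA polymerase reads the template 3'→5' and synthesizes mRNA 5'→3' by base-pairing (A→U, T→A, G↔C). The complement of the template is GCAACAGTTGAAGAGTTGCCTCGTGGTTCTAAAGCTATACCAATAACCAATCGCGTCTTGGATACTCTACGCGGCTCACCATCCGTTATA; antiparallel, so 5'→3' the coding strand is ATATTGCCTACCACTCGGCGCATCTCATAGGTTCTGCGCTAACCAATAACCATATCGAAATCTTGGTGCTCCGTTGAGAAGTTGACAACG. Replace T with U for the mRNA.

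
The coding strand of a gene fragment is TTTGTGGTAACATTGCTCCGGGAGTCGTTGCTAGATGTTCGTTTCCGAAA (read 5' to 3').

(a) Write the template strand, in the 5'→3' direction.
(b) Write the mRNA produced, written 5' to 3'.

(a) The template strand is the reverse complement of the coding strand: complement AAACACCATTGTAACGAGGCCCTCAGCAACGATCTACAAGCAAAGGCTTT, then reverse.
(b) mRNA matches the coding strand with T→U.

(a) 5'-TTTCGGAAACGAACATCTAGCAACGACTCCCGGAGCAATGTTACCACAAA-3'
(b) 5'-UUUGUGGUAACAUUGCUCCGGGAGUCGUUGCUAGAUGUUCGUUUCCGAAA-3'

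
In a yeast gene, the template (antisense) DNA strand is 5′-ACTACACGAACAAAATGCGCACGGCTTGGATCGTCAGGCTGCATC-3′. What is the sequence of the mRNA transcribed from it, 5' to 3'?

RNA polymerase reads the template 3'→5' and synthesizes mRNA 5'→3' by base-pairing (A→U, T→A, G↔C). The complement of the template is TGATGTGCTTGTTTTACGCGTGCCGAACCTAGCAGTCCGACGTAG; antiparallel, so 5'→3' the coding strand is GATGCAGCCTGACGATCCAAGCCGTGCGCATTTTGTTCGTGTAGT. Replace T with U for the mRNA.

5'-GAUGCAGCCUGACGAUCCAAGCCGUGCGCAUUUUGUUCGUGUAGU-3'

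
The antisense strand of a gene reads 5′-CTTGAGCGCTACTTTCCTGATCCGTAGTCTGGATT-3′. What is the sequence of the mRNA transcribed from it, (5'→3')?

5'-AAUCCAGACUACGGAUCAGGAAAGUAGCGCUCAAG-3'

The mRNA has the sequence of the coding strand (reverse complement of the template) with T→U. Reverse complement of CTTGAGCGCTACTTTCCTGATCCGTAGTCTGGATT is AATCCAGACTACGGATCAGGAAAGTAGCGCTCAAG; then T→U.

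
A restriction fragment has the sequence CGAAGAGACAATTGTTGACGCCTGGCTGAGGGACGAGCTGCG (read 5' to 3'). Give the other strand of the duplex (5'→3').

Pairing A↔T and G↔C gives GCTTCTCTGTTAACAACTGCGGACCGACTCCCTGCTCGACGC, running 3'→5'. Reverse for the 5'→3' convention.

5'-CGCAGCTCGTCCCTCAGCCAGGCGTCAACAATTGTCTCTTCG-3'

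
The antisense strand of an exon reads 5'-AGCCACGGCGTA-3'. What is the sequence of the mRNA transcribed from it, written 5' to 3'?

5'-UACGCCGUGGCU-3'

RNA polymerase reads the template 3'→5' and synthesizes mRNA 5'→3' by base-pairing (A→U, T→A, G↔C). The complement of the template is TCGGTGCCGCAT; antiparallel, so 5'→3' the coding strand is TACGCCGTGGCT. Replace T with U for the mRNA.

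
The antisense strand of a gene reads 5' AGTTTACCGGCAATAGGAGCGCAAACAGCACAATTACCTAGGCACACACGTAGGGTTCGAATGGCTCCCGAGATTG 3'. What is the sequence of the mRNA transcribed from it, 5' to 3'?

RNA polymerase reads the template 3'→5' and synthesizes mRNA 5'→3' by base-pairing (A→U, T→A, G↔C). The complement of the template is TCAAATGGCCGTTATCCTCGCGTTTGTCGTGTTAATGGATCCGTGTGTGCATCCCAAGCTTACCGAGGGCTCTAAC; antiparallel, so 5'→3' the coding strand is CAATCTCGGGAGCCATTCGAACCCTACGTGTGTGCCTAGGTAATTGTGCTGTTTGCGCTCCTATTGCCGGTAAACT. Replace T with U for the mRNA.

5'-CAAUCUCGGGAGCCAUUCGAACCCUACGUGUGUGCCUAGGUAAUUGUGCUGUUUGCGCUCCUAUUGCCGGUAAACU-3'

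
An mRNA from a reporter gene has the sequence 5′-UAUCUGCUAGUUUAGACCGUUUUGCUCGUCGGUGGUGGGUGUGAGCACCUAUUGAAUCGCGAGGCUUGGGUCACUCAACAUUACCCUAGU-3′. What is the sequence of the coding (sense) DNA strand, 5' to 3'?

5'-TATCTGCTAGTTTAGACCGTTTTGCTCGTCGGTGGTGGGTGTGAGCACCTATTGAATCGCGAGGCTTGGGTCACTCAACATTACCCTAGT-3'

The coding DNA strand has the same 5'→3' sequence as the mRNA with U replaced by T.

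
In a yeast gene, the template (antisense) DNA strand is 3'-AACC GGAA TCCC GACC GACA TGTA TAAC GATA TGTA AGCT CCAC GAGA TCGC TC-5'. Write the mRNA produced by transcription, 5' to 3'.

5'-UUGGCCUUAGGGCUGGCUGUACAUAUUGCUAUACAUUCGAGGUGCUCUAGCGAG-3'

Reading the template 3'→5' as shown, RNA polymerase pairs each base (A→U, T→A, G↔C) to build mRNA 5'→3' directly.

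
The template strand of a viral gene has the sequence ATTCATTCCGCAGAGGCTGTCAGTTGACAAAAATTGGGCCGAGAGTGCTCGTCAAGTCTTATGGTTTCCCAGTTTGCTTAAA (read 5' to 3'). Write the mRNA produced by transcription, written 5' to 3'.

5'-UUUAAGCAAACUGGGAAACCAUAAGACUUGACGAGCACUCUCGGCCCAAUUUUUGUCAACUGACAGCCUCUGCGGAAUGAAU-3'

The mRNA has the sequence of the coding strand (reverse complement of the template) with T→U. Reverse complement of ATTCATTCCGCAGAGGCTGTCAGTTGACAAAAATTGGGCCGAGAGTGCTCGTCAAGTCTTATGGTTTCCCAGTTTGCTTAAA is TTTAAGCAAACTGGGAAACCATAAGACTTGACGAGCACTCTCGGCCCAATTTTTGTCAACTGACAGCCTCTGCGGAATGAAT; then T→U.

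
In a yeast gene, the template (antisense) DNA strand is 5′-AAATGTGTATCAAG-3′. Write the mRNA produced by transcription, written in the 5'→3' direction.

The mRNA has the sequence of the coding strand (reverse complement of the template) with T→U. Reverse complement of AAATGTGTATCAAG is CTTGATACACATTT; then T→U.

5'-CUUGAUACACAUUU-3'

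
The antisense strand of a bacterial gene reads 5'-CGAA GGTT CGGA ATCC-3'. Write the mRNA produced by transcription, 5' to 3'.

The mRNA has the sequence of the coding strand (reverse complement of the template) with T→U. Reverse complement of CGAAGGTTCGGAATCC is GGATTCCGAACCTTCG; then T→U.

5'-GGAUUCCGAACCUUCG-3'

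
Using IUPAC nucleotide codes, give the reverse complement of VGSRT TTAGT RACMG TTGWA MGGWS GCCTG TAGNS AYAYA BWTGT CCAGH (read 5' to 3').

5'-DCTGGACAWVTRTRTSNCTACAGGCSWCCKTWCAACKGTYACTAAAYSCB-3'

Standard pairs A↔T, G↔C; ambiguity codes pair R↔Y, M↔K, W↔W, S↔S, B↔V, H↔D, N↔N. Complement (BCSYAAATCAYTGKCAACWTKCCWSCGGACATCNSTRTRTVWACAGGTCD), then reverse for 5'→3'.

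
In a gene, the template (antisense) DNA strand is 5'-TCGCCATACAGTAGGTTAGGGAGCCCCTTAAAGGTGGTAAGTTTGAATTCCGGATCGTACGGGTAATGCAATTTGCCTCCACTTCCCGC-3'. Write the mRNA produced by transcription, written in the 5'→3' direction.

RNA polymerase reads the template 3'→5' and synthesizes mRNA 5'→3' by base-pairing (A→U, T→A, G↔C). The complement of the template is AGCGGTATGTCATCCAATCCCTCGGGGAATTTCCACCATTCAAACTTAAGGCCTAGCATGCCCATTACGTTAAACGGAGGTGAAGGGCG; antiparallel, so 5'→3' the coding strand is GCGGGAAGTGGAGGCAAATTGCATTACCCGTACGATCCGGAATTCAAACTTACCACCTTTAAGGGGCTCCCTAACCTACTGTATGGCGA. Replace T with U for the mRNA.

5'-GCGGGAAGUGGAGGCAAAUUGCAUUACCCGUACGAUCCGGAAUUCAAACUUACCACCUUUAAGGGGCUCCCUAACCUACUGUAUGGCGA-3'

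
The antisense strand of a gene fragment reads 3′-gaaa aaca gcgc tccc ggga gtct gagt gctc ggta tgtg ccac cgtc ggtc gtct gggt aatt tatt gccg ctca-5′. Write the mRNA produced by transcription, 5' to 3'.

5'-CUUUUUGUCGCGAGGGCCCUCAGACUCACGAGCCAUACACGGUGGCAGCCAGCAGACCCAUUAAAUAACGGCGAGU-3'

Reading the template 3'→5' as shown, RNA polymerase pairs each base (A→U, T→A, G↔C) to build mRNA 5'→3' directly.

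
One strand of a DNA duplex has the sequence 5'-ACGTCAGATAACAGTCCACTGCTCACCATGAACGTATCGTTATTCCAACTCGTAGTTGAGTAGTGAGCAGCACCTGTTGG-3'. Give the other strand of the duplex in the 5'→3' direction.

5'-CCAACAGGTGCTGCTCACTACTCAACTACGAGTTGGAATAACGATACGTTCATGGTGAGCAGTGGACTGTTATCTGACGT-3'

Pairing A↔T and G↔C gives TGCAGTCTATTGTCAGGTGACGAGTGGTACTTGCATAGCAATAAGGTTGAGCATCAACTCATCACTCGTCGTGGACAACC, running 3'→5'. Reverse for the 5'→3' convention.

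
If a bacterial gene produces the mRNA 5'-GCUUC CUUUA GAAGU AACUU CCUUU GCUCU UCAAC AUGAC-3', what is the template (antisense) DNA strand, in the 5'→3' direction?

5′-GTCATGTTGAAGAGCAAAGGAAGTTACTTCTAAAGGAAGC-3′

Replace U with T to get the coding DNA strand: GCTTCCTTTAGAAGTAACTTCCTTTGCTCTTCAACATGAC. The template strand is its reverse complement (complement CGAAGGAAATCTTCATTGAAGGAAACGAGAAGTTGTACTG, then reverse).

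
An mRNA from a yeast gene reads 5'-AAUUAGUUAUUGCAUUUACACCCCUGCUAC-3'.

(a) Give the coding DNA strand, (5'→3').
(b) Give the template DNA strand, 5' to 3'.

(a) The coding strand matches the mRNA with U→T.
(b) The template strand is the reverse complement of the coding strand.

(a) 5'-AATTAGTTATTGCATTTACACCCCTGCTAC-3'
(b) 5′-GTAGCAGGGGTGTAAATGCAATAACTAATT-3′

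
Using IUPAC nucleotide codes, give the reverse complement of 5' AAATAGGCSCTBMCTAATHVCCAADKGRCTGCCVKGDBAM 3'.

5'-KTVHCMBGGCAGYCMHTTGGBDATTAGKVAGSGCCTATTT-3'

Standard pairs A↔T, G↔C; ambiguity codes pair R↔Y, M↔K, S↔S, B↔V, D↔H. Complement (TTTATCCGSGAVKGATTADBGGTTHMCYGACGGBMCHVTK), then reverse for 5'→3'.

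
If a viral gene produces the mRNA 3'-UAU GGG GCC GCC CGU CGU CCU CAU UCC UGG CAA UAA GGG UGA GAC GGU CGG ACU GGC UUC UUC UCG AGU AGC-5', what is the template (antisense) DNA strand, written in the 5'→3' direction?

5′-ATACCCCGGCGGGCAGCAGGAGTAAGGACCGTTATTCCCACTCTGCCAGCCTGACCGAAGAAGAGCTCATCG-3′

Written 5'→3' the mRNA is CGAUGAGCUCUUCUUCGGUCAGGCUGGCAGAGUGGGAAUAACGGUCCUUACUCCUGCUGCCCGCCGGGGUAU, so the coding DNA strand is CGATGAGCTCTTCTTCGGTCAGGCTGGCAGAGTGGGAATAACGGTCCTTACTCCTGCTGCCCGCCGGGGTAT. The template is its reverse complement.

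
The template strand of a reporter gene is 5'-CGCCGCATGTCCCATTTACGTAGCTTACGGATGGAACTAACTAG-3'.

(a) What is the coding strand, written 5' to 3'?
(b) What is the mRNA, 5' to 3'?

(a) 5′-CTAGTTAGTTCCATCCGTAAGCTACGTAAATGGGACATGCGGCG-3′
(b) 5'-CUAGUUAGUUCCAUCCGUAAGCUACGUAAAUGGGACAUGCGGCG-3'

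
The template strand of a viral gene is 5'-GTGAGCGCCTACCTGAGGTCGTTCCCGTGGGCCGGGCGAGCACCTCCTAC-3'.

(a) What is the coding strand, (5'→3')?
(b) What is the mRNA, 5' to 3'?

(a) 5'-GTAGGAGGTGCTCGCCCGGCCCACGGGAACGACCTCAGGTAGGCGCTCAC-3'
(b) 5′-GUAGGAGGUGCUCGCCCGGCCCACGGGAACGACCUCAGGUAGGCGCUCAC-3′

(a) The coding strand is the reverse complement of the template: complement CACTCGCGGATGGACTCCAGCAAGGGCACCCGGCCCGCTCGTGGAGGATG, then reverse.
(b) mRNA has the coding-strand sequence with T→U.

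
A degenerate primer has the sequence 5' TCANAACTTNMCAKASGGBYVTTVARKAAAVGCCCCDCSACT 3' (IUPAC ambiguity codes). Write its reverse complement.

5'-AGTSGHGGGGCBTTTMYTBAABRVCCSTMTGKNAAGTTNTGA-3'

Standard pairs A↔T, G↔C; ambiguity codes pair R↔Y, M↔K, S↔S, B↔V, D↔H, N↔N. Complement (AGTNTTGAANKGTMTSCCVRBAABTYMTTTBCGGGGHGSTGA), then reverse for 5'→3'.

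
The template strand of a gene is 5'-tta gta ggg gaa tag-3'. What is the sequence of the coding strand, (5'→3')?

5'-CTATTCCCCTACTAA-3'

The coding strand is complementary and antiparallel to the template: take the complement (A↔T, G↔C) and reverse.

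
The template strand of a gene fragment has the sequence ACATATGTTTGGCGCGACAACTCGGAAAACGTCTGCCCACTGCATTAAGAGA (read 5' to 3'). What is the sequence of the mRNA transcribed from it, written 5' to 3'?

The mRNA has the sequence of the coding strand (reverse complement of the template) with T→U. Reverse complement of ACATATGTTTGGCGCGACAACTCGGAAAACGTCTGCCCACTGCATTAAGAGA is TCTCTTAATGCAGTGGGCAGACGTTTTCCGAGTTGTCGCGCCAAACATATGT; then T→U.

5'-UCUCUUAAUGCAGUGGGCAGACGUUUUCCGAGUUGUCGCGCCAAACAUAUGU-3'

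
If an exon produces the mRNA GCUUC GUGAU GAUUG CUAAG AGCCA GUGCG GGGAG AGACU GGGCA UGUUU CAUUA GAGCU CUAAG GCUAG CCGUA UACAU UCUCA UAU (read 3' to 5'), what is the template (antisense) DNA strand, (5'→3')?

Written 5'→3' the mRNA is UAUACUCUUACAUAUGCCGAUCGGAAUCUCGAGAUUACUUUGUACGGGUCAGAGAGGGGCGUGACCGAGAAUCGUUAGUAGUGCUUCG, so the coding DNA strand is TATACTCTTACATATGCCGATCGGAATCTCGAGATTACTTTGTACGGGTCAGAGAGGGGCGTGACCGAGAATCGTTAGTAGTGCTTCG. The template is its reverse complement.

5'-CGAAGCACTACTAACGATTCTCGGTCACGCCCCTCTCTGACCCGTACAAAGTAATCTCGAGATTCCGATCGGCATATGTAAGAGTATA-3'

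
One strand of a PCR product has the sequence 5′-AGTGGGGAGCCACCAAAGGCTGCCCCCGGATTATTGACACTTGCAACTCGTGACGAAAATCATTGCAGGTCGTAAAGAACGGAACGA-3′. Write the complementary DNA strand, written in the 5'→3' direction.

Pairing A↔T and G↔C gives TCACCCCTCGGTGGTTTCCGACGGGGGCCTAATAACTGTGAACGTTGAGCACTGCTTTTAGTAACGTCCAGCATTTCTTGCCTTGCT, running 3'→5'. Reverse for the 5'→3' convention.

5'-TCGTTCCGTTCTTTACGACCTGCAATGATTTTCGTCACGAGTTGCAAGTGTCAATAATCCGGGGGCAGCCTTTGGTGGCTCCCCACT-3'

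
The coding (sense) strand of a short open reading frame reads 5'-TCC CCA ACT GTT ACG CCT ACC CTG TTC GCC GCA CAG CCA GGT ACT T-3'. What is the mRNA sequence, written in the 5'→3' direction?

5'-UCCCCAACUGUUACGCCUACCCUGUUCGCCGCACAGCCAGGUACUU-3'

mRNA has the coding-strand sequence with U in place of T.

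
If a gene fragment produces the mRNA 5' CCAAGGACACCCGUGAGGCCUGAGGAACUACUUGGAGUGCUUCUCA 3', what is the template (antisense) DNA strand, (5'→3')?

5'-TGAGAAGCACTCCAAGTAGTTCCTCAGGCCTCACGGGTGTCCTTGG-3'

Replace U with T to get the coding DNA strand: CCAAGGACACCCGTGAGGCCTGAGGAACTACTTGGAGTGCTTCTCA. The template strand is its reverse complement (complement GGTTCCTGTGGGCACTCCGGACTCCTTGATGAACCTCACGAAGAGT, then reverse).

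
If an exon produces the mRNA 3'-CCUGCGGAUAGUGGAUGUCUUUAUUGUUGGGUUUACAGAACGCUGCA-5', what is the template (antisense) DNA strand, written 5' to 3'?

Written 5'→3' the mRNA is ACGUCGCAAGACAUUUGGGUUGUUAUUUCUGUAGGUGAUAGGCGUCC, so the coding DNA strand is ACGTCGCAAGACATTTGGGTTGTTATTTCTGTAGGTGATAGGCGTCC. The template is its reverse complement.

5'-GGACGCCTATCACCTACAGAAATAACAACCCAAATGTCTTGCGACGT-3'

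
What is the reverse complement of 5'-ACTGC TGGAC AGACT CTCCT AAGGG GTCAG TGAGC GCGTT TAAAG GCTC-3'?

5'-GAGCCTTTAAACGCGCTCACTGACCCCTTAGGAGAGTCTGTCCAGCAGT-3'

Reading the sequence 3'→5' and pairing each base (A↔T, G↔C) gives the reverse complement directly.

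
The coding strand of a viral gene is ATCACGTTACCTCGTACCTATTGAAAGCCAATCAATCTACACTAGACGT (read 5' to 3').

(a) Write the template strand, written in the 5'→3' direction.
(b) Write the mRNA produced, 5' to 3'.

(a) 5'-ACGTCTAGTGTAGATTGATTGGCTTTCAATAGGTACGAGGTAACGTGAT-3'
(b) 5′-AUCACGUUACCUCGUACCUAUUGAAAGCCAAUCAAUCUACACUAGACGU-3′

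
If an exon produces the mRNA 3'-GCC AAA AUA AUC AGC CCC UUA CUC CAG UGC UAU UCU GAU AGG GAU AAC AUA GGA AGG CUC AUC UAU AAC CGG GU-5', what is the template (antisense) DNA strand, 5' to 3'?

Written 5'→3' the mRNA is UGGGCCAAUAUCUACUCGGAAGGAUACAAUAGGGAUAGUCUUAUCGUGACCUCAUUCCCCGACUAAUAAAACCG, so the coding DNA strand is TGGGCCAATATCTACTCGGAAGGATACAATAGGGATAGTCTTATCGTGACCTCATTCCCCGACTAATAAAACCG. The template is its reverse complement.

5'-CGGTTTTATTAGTCGGGGAATGAGGTCACGATAAGACTATCCCTATTGTATCCTTCCGAGTAGATATTGGCCCA-3'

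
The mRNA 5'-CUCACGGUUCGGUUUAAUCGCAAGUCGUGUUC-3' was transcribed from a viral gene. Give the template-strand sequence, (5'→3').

5'-GAACACGACTTGCGATTAAACCGAACCGTGAG-3'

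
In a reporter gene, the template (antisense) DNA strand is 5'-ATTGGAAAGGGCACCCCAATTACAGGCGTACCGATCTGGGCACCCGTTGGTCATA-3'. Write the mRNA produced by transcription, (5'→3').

RNA polymerase reads the template 3'→5' and synthesizes mRNA 5'→3' by base-pairing (A→U, T→A, G↔C). The complement of the template is TAACCTTTCCCGTGGGGTTAATGTCCGCATGGCTAGACCCGTGGGCAACCAGTAT; antiparallel, so 5'→3' the coding strand is TATGACCAACGGGTGCCCAGATCGGTACGCCTGTAATTGGGGTGCCCTTTCCAAT. Replace T with U for the mRNA.

5′-UAUGACCAACGGGUGCCCAGAUCGGUACGCCUGUAAUUGGGGUGCCCUUUCCAAU-3′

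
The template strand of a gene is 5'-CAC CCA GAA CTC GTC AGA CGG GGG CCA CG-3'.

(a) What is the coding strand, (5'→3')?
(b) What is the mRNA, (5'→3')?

(a) The coding strand is the reverse complement of the template: complement GTGGGTCTTGAGCAGTCTGCCCCCGGTGC, then reverse.
(b) mRNA has the coding-strand sequence with T→U.

(a) 5'-CGTGGCCCCCGTCTGACGAGTTCTGGGTG-3'
(b) 5'-CGUGGCCCCCGUCUGACGAGUUCUGGGUG-3'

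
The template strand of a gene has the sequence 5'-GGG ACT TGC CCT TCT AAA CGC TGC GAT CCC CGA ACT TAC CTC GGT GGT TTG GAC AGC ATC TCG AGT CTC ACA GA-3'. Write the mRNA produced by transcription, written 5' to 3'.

5'-UCUGUGAGACUCGAGAUGCUGUCCAAACCACCGAGGUAAGUUCGGGGAUCGCAGCGUUUAGAAGGGCAAGUCCC-3'

The mRNA has the sequence of the coding strand (reverse complement of the template) with T→U. Reverse complement of GGGACTTGCCCTTCTAAACGCTGCGATCCCCGAACTTACCTCGGTGGTTTGGACAGCATCTCGAGTCTCACAGA is TCTGTGAGACTCGAGATGCTGTCCAAACCACCGAGGTAAGTTCGGGGATCGCAGCGTTTAGAAGGGCAAGTCCC; then T→U.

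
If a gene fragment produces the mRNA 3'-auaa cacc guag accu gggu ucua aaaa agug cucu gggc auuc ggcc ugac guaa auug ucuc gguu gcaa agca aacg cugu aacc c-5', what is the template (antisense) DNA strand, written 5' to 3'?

Written 5'→3' the mRNA is CCCAAUGUCGCAAACGAAACGUUGGCUCUGUUAAAUGCAGUCCGGCUUACGGGUCUCGUGAAAAAAUCUUGGGUCCAGAUGCCACAAUA, so the coding DNA strand is CCCAATGTCGCAAACGAAACGTTGGCTCTGTTAAATGCAGTCCGGCTTACGGGTCTCGTGAAAAAATCTTGGGTCCAGATGCCACAATA. The template is its reverse complement.

5'-TATTGTGGCATCTGGACCCAAGATTTTTTCACGAGACCCGTAAGCCGGACTGCATTTAACAGAGCCAACGTTTCGTTTGCGACATTGGG-3'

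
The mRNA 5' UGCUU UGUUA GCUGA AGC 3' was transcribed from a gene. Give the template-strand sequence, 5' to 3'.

Replace U with T to get the coding DNA strand: TGCTTTGTTAGCTGAAGC. The template strand is its reverse complement (complement ACGAAACAATCGACTTCG, then reverse).

5'-GCTTCAGCTAACAAAGCA-3'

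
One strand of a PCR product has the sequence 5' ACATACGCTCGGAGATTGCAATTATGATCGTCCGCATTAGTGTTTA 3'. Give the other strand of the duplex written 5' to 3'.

Pairing A↔T and G↔C gives TGTATGCGAGCCTCTAACGTTAATACTAGCAGGCGTAATCACAAAT, running 3'→5'. Reverse for the 5'→3' convention.

5'-TAAACACTAATGCGGACGATCATAATTGCAATCTCCGAGCGTATGT-3'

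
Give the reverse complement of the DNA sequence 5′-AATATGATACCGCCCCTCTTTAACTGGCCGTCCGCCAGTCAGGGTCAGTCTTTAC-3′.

Reading the sequence 3'→5' and pairing each base (A↔T, G↔C) gives the reverse complement directly.

5'-GTAAAGACTGACCCTGACTGGCGGACGGCCAGTTAAAGAGGGGCGGTATCATATT-3'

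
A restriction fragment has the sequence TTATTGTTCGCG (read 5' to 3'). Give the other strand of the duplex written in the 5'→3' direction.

The complement of TTATTGTTCGCG is AATAACAAGCGC (A↔T, G↔C). DNA strands are antiparallel, so the complementary strand runs 3'→5'; reversing gives the 5'→3' form.

5'-CGCGAACAATAA-3'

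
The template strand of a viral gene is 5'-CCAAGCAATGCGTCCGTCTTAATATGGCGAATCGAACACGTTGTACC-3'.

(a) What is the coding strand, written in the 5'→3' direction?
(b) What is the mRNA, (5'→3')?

(a) The coding strand is the reverse complement of the template: complement GGTTCGTTACGCAGGCAGAATTATACCGCTTAGCTTGTGCAACATGG, then reverse.
(b) mRNA has the coding-strand sequence with T→U.

(a) 5'-GGTACAACGTGTTCGATTCGCCATATTAAGACGGACGCATTGCTTGG-3'
(b) 5′-GGUACAACGUGUUCGAUUCGCCAUAUUAAGACGGACGCAUUGCUUGG-3′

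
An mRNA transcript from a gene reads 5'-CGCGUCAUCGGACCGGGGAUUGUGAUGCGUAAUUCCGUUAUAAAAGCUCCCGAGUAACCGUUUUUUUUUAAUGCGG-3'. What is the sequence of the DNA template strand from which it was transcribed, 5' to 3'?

5'-CCGCATTAAAAAAAAACGGTTACTCGGGAGCTTTTATAACGGAATTACGCATCACAATCCCCGGTCCGATGACGCG-3'

Replace U with T to get the coding DNA strand: CGCGTCATCGGACCGGGGATTGTGATGCGTAATTCCGTTATAAAAGCTCCCGAGTAACCGTTTTTTTTTAATGCGG. The template strand is its reverse complement (complement GCGCAGTAGCCTGGCCCCTAACACTACGCATTAAGGCAATATTTTCGAGGGCTCATTGGCAAAAAAAAATTACGCC, then reverse).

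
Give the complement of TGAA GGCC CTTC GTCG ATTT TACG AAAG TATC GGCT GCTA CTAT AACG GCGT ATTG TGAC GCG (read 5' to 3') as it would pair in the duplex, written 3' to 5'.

3′-ACTTCCGGGAAGCAGCTAAAATGCTTTCATAGCCGACGATGATATTGCCGCATAACACTGCGC-5′

Base-pairing A↔T, G↔C gives the complement. The complementary strand is antiparallel, so paired with a 5'→3' strand it runs 3'→5'.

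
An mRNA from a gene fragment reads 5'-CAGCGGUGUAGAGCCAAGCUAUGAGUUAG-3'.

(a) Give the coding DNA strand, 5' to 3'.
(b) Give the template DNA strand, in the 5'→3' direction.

(a) The coding strand matches the mRNA with U→T.
(b) The template strand is the reverse complement of the coding strand.

(a) 5'-CAGCGGTGTAGAGCCAAGCTATGAGTTAG-3'
(b) 5'-CTAACTCATAGCTTGGCTCTACACCGCTG-3'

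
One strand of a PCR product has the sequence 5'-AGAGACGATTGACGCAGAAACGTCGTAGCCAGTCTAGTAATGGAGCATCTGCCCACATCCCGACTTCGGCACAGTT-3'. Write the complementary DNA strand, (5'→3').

5′-AACTGTGCCGAAGTCGGGATGTGGGCAGATGCTCCATTACTAGACTGGCTACGACGTTTCTGCGTCAATCGTCTCT-3′

Pairing A↔T and G↔C gives TCTCTGCTAACTGCGTCTTTGCAGCATCGGTCAGATCATTACCTCGTAGACGGGTGTAGGGCTGAAGCCGTGTCAA, running 3'→5'. Reverse for the 5'→3' convention.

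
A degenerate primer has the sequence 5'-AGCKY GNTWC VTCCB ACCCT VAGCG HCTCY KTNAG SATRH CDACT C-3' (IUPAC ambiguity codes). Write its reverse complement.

5'-GAGTHGDYATSCTNAMRGAGDCGCTBAGGGTVGGABGWANCRMGCT-3'

Standard pairs A↔T, G↔C; ambiguity codes pair R↔Y, K↔M, W↔W, S↔S, B↔V, D↔H, N↔N. Complement (TCGMRCNAWGBAGGVTGGGABTCGCDGAGRMANTCSTAYDGHTGAG), then reverse for 5'→3'.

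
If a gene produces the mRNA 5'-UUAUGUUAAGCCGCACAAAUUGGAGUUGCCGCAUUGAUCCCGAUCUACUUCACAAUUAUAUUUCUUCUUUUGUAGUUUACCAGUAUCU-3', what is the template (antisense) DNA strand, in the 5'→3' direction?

5'-AGATACTGGTAAACTACAAAAGAAGAAATATAATTGTGAAGTAGATCGGGATCAATGCGGCAACTCCAATTTGTGCGGCTTAACATAA-3'

Replace U with T to get the coding DNA strand: TTATGTTAAGCCGCACAAATTGGAGTTGCCGCATTGATCCCGATCTACTTCACAATTATATTTCTTCTTTTGTAGTTTACCAGTATCT. The template strand is its reverse complement (complement AATACAATTCGGCGTGTTTAACCTCAACGGCGTAACTAGGGCTAGATGAAGTGTTAATATAAAGAAGAAAACATCAAATGGTCATAGA, then reverse).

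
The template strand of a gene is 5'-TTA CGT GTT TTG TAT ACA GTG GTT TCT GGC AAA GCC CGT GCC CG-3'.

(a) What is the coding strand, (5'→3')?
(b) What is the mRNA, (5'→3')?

(a) 5′-CGGGCACGGGCTTTGCCAGAAACCACTGTATACAAAACACGTAA-3′
(b) 5'-CGGGCACGGGCUUUGCCAGAAACCACUGUAUACAAAACACGUAA-3'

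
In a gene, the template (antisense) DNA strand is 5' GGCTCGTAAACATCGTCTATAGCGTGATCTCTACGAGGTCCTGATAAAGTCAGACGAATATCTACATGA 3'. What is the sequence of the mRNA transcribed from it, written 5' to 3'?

5'-UCAUGUAGAUAUUCGUCUGACUUUAUCAGGACCUCGUAGAGAUCACGCUAUAGACGAUGUUUACGAGCC-3'

The mRNA has the sequence of the coding strand (reverse complement of the template) with T→U. Reverse complement of GGCTCGTAAACATCGTCTATAGCGTGATCTCTACGAGGTCCTGATAAAGTCAGACGAATATCTACATGA is TCATGTAGATATTCGTCTGACTTTATCAGGACCTCGTAGAGATCACGCTATAGACGATGTTTACGAGCC; then T→U.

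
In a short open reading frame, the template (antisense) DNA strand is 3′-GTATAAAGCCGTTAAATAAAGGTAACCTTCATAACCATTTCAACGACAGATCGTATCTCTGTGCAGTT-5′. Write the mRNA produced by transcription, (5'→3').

5'-CAUAUUUCGGCAAUUUAUUUCCAUUGGAAGUAUUGGUAAAGUUGCUGUCUAGCAUAGAGACACGUCAA-3'

Reading the template 3'→5' as shown, RNA polymerase pairs each base (A→U, T→A, G↔C) to build mRNA 5'→3' directly.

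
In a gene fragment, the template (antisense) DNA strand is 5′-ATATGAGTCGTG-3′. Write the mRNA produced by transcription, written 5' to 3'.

RNA polymerase reads the template 3'→5' and synthesizes mRNA 5'→3' by base-pairing (A→U, T→A, G↔C). The complement of the template is TATACTCAGCAC; antiparallel, so 5'→3' the coding strand is CACGACTCATAT. Replace T with U for the mRNA.

5′-CACGACUCAUAU-3′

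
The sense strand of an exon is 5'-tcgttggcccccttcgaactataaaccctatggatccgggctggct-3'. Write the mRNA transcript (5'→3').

mRNA has the coding-strand sequence with U in place of T.

5′-UCGUUGGCCCCCUUCGAACUAUAAACCCUAUGGAUCCGGGCUGGCU-3′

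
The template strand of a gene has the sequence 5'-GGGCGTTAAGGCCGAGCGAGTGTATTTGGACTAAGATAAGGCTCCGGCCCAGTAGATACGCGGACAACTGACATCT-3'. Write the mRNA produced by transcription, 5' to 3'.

The mRNA has the sequence of the coding strand (reverse complement of the template) with T→U. Reverse complement of GGGCGTTAAGGCCGAGCGAGTGTATTTGGACTAAGATAAGGCTCCGGCCCAGTAGATACGCGGACAACTGACATCT is AGATGTCAGTTGTCCGCGTATCTACTGGGCCGGAGCCTTATCTTAGTCCAAATACACTCGCTCGGCCTTAACGCCC; then T→U.

5'-AGAUGUCAGUUGUCCGCGUAUCUACUGGGCCGGAGCCUUAUCUUAGUCCAAAUACACUCGCUCGGCCUUAACGCCC-3'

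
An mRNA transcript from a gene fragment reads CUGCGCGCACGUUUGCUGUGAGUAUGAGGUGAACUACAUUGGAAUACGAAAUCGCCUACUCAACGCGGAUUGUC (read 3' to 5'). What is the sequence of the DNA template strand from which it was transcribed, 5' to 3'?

Written 5'→3' the mRNA is CUGUUAGGCGCAACUCAUCCGCUAAAGCAUAAGGUUACAUCAAGUGGAGUAUGAGUGUCGUUUGCACGCGCGUC, so the coding DNA strand is CTGTTAGGCGCAACTCATCCGCTAAAGCATAAGGTTACATCAAGTGGAGTATGAGTGTCGTTTGCACGCGCGTC. The template is its reverse complement.

5'-GACGCGCGTGCAAACGACACTCATACTCCACTTGATGTAACCTTATGCTTTAGCGGATGAGTTGCGCCTAACAG-3'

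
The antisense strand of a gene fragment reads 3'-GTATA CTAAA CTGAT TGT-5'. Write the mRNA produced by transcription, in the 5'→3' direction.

5'-CAUAUGAUUUGACUAACA-3'

Reading the template 3'→5' as shown, RNA polymerase pairs each base (A→U, T→A, G↔C) to build mRNA 5'→3' directly.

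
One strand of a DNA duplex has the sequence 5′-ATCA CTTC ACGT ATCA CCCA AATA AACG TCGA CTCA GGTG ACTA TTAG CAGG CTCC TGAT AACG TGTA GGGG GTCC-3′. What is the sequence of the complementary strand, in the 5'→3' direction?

5′-GGACCCCCTACACGTTATCAGGAGCCTGCTAATAGTCACCTGAGTCGACGTTTATTTGGGTGATACGTGAAGTGAT-3′

Pairing A↔T and G↔C gives TAGTGAAGTGCATAGTGGGTTTATTTGCAGCTGAGTCCACTGATAATCGTCCGAGGACTATTGCACATCCCCCAGG, running 3'→5'. Reverse for the 5'→3' convention.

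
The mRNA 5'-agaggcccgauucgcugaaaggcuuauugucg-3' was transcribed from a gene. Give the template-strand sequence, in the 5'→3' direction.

5′-CGACAATAAGCCTTTCAGCGAATCGGGCCTCT-3′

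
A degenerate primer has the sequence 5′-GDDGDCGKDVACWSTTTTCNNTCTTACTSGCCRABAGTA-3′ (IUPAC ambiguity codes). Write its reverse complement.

Standard pairs A↔T, G↔C; ambiguity codes pair R↔Y, K↔M, W↔W, S↔S, B↔V, D↔H, N↔N. Complement (CHHCHGCMHBTGWSAAAAGNNAGAATGASCGGYTVTCAT), then reverse for 5'→3'.

5'-TACTVTYGGCSAGTAAGANNGAAAASWGTBHMCGHCHHC-3'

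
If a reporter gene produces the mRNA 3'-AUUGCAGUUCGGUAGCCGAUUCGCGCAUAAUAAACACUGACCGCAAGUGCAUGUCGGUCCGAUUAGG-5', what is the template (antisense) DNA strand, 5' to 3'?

5'-TAACGTCAAGCCATCGGCTAAGCGCGTATTATTTGTGACTGGCGTTCACGTACAGCCAGGCTAATCC-3'

Written 5'→3' the mRNA is GGAUUAGCCUGGCUGUACGUGAACGCCAGUCACAAAUAAUACGCGCUUAGCCGAUGGCUUGACGUUA, so the coding DNA strand is GGATTAGCCTGGCTGTACGTGAACGCCAGTCACAAATAATACGCGCTTAGCCGATGGCTTGACGTTA. The template is its reverse complement.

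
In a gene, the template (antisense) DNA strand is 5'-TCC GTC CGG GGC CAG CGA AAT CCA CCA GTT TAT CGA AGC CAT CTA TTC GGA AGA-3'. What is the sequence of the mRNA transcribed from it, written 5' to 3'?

The mRNA has the sequence of the coding strand (reverse complement of the template) with T→U. Reverse complement of TCCGTCCGGGGCCAGCGAAATCCACCAGTTTATCGAAGCCATCTATTCGGAAGA is TCTTCCGAATAGATGGCTTCGATAAACTGGTGGATTTCGCTGGCCCCGGACGGA; then T→U.

5'-UCUUCCGAAUAGAUGGCUUCGAUAAACUGGUGGAUUUCGCUGGCCCCGGACGGA-3'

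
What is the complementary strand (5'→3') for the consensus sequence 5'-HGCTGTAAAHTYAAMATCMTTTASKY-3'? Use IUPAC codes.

Standard pairs A↔T, G↔C; ambiguity codes pair Y↔R, M↔K, S↔S, H↔D. Complement (DCGACATTTDARTTKTAGKAAATSMR), then reverse for 5'→3'.

5'-RMSTAAAKGATKTTRADTTTACAGCD-3'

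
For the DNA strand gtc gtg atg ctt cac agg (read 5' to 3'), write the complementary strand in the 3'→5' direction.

3'-CAGCACTACGAAGTGTCC-5'

Base-pairing A↔T, G↔C gives the complement. The complementary strand is antiparallel, so paired with a 5'→3' strand it runs 3'→5'.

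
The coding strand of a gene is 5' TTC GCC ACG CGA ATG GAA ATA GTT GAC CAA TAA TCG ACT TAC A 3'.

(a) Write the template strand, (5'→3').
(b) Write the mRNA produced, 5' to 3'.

(a) 5'-TGTAAGTCGATTATTGGTCAACTATTTCCATTCGCGTGGCGAA-3'
(b) 5'-UUCGCCACGCGAAUGGAAAUAGUUGACCAAUAAUCGACUUACA-3'

(a) The template strand is the reverse complement of the coding strand: complement AAGCGGTGCGCTTACCTTTATCAACTGGTTATTAGCTGAATGT, then reverse.
(b) mRNA matches the coding strand with T→U.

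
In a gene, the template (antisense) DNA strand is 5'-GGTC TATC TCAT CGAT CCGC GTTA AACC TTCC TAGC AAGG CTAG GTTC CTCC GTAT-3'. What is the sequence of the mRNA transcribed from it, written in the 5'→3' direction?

5'-AUACGGAGGAACCUAGCCUUGCUAGGAAGGUUUAACGCGGAUCGAUGAGAUAGACC-3'

RNA polymerase reads the template 3'→5' and synthesizes mRNA 5'→3' by base-pairing (A→U, T→A, G↔C). The complement of the template is CCAGATAGAGTAGCTAGGCGCAATTTGGAAGGATCGTTCCGATCCAAGGAGGCATA; antiparallel, so 5'→3' the coding strand is ATACGGAGGAACCTAGCCTTGCTAGGAAGGTTTAACGCGGATCGATGAGATAGACC. Replace T with U for the mRNA.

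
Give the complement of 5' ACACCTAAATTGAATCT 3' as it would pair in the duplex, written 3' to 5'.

3'-TGTGGATTTAACTTAGA-5'

Base-pairing A↔T, G↔C gives the complement. The complementary strand is antiparallel, so paired with a 5'→3' strand it runs 3'→5'.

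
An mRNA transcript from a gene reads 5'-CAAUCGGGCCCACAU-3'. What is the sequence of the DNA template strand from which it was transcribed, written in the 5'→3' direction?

Replace U with T to get the coding DNA strand: CAATCGGGCCCACAT. The template strand is its reverse complement (complement GTTAGCCCGGGTGTA, then reverse).

5'-ATGTGGGCCCGATTG-3'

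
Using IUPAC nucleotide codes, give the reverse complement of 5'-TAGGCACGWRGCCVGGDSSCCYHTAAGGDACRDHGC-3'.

5′-GCDHYGTHCCTTADRGGSSHCCBGGCYWCGTGCCTA-3′

Standard pairs A↔T, G↔C; ambiguity codes pair R↔Y, W↔W, S↔S, D↔H, V↔B. Complement (ATCCGTGCWYCGGBCCHSSGGRDATTCCHTGYHDCG), then reverse for 5'→3'.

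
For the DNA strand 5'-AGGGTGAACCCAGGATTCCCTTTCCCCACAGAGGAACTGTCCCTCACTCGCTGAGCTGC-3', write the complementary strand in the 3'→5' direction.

3'-TCCCACTTGGGTCCTAAGGGAAAGGGGTGTCTCCTTGACAGGGAGTGAGCGACTCGACG-5'

Base-pairing A↔T, G↔C gives the complement. The complementary strand is antiparallel, so paired with a 5'→3' strand it runs 3'→5'.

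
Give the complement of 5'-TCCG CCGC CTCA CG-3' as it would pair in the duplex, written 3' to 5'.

3′-AGGCGGCGGAGTGC-5′

Base-pairing A↔T, G↔C gives the complement. The complementary strand is antiparallel, so paired with a 5'→3' strand it runs 3'→5'.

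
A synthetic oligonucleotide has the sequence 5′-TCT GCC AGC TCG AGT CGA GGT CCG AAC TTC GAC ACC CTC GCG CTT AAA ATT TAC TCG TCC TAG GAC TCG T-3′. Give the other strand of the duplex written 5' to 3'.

5′-ACGAGTCCTAGGACGAGTAAATTTTAAGCGCGAGGGTGTCGAAGTTCGGACCTCGACTCGAGCTGGCAGA-3′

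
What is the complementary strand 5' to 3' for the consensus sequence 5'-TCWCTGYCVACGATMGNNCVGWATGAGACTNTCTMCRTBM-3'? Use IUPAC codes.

5'-KVAYGKAGANAGTCTCATWCBGNNCKATCGTBGRCAGWGA-3'

Standard pairs A↔T, G↔C; ambiguity codes pair R↔Y, M↔K, W↔W, B↔V, N↔N. Complement (AGWGACRGBTGCTAKCNNGBCWTACTCTGANAGAKGYAVK), then reverse for 5'→3'.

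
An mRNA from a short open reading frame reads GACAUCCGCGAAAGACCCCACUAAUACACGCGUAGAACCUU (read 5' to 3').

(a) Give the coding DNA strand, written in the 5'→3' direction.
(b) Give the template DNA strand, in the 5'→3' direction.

(a) 5'-GACATCCGCGAAAGACCCCACTAATACACGCGTAGAACCTT-3'
(b) 5'-AAGGTTCTACGCGTGTATTAGTGGGGTCTTTCGCGGATGTC-3'

(a) The coding strand matches the mRNA with U→T.
(b) The template strand is the reverse complement of the coding strand.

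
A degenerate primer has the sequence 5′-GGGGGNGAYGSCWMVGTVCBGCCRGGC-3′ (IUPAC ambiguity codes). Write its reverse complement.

5'-GCCYGGCVGBACBKWGSCRTCNCCCCC-3'

Standard pairs A↔T, G↔C; ambiguity codes pair R↔Y, M↔K, W↔W, S↔S, B↔V, N↔N. Complement (CCCCCNCTRCSGWKBCABGVCGGYCCG), then reverse for 5'→3'.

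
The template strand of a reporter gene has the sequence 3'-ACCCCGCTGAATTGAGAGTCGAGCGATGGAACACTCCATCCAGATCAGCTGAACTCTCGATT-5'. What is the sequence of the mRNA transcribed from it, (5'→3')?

Reading the template 3'→5' as shown, RNA polymerase pairs each base (A→U, T→A, G↔C) to build mRNA 5'→3' directly.

5'-UGGGGCGACUUAACUCUCAGCUCGCUACCUUGUGAGGUAGGUCUAGUCGACUUGAGAGCUAA-3'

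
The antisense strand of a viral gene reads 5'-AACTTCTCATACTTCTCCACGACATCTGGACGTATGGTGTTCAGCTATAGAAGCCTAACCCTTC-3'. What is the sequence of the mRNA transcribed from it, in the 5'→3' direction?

The mRNA has the sequence of the coding strand (reverse complement of the template) with T→U. Reverse complement of AACTTCTCATACTTCTCCACGACATCTGGACGTATGGTGTTCAGCTATAGAAGCCTAACCCTTC is GAAGGGTTAGGCTTCTATAGCTGAACACCATACGTCCAGATGTCGTGGAGAAGTATGAGAAGTT; then T→U.

5'-GAAGGGUUAGGCUUCUAUAGCUGAACACCAUACGUCCAGAUGUCGUGGAGAAGUAUGAGAAGUU-3'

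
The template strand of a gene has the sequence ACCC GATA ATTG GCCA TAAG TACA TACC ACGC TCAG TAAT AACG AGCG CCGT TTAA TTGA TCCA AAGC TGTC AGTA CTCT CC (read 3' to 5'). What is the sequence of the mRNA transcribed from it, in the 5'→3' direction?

Reading the template 3'→5' as shown, RNA polymerase pairs each base (A→U, T→A, G↔C) to build mRNA 5'→3' directly.

5'-UGGGCUAUUAACCGGUAUUCAUGUAUGGUGCGAGUCAUUAUUGCUCGCGGCAAAUUAACUAGGUUUCGACAGUCAUGAGAGG-3'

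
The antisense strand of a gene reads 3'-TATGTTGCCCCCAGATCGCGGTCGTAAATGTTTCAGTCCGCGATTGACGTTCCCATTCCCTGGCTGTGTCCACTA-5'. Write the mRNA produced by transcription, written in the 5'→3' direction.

Reading the template 3'→5' as shown, RNA polymerase pairs each base (A→U, T→A, G↔C) to build mRNA 5'→3' directly.

5'-AUACAACGGGGGUCUAGCGCCAGCAUUUACAAAGUCAGGCGCUAACUGCAAGGGUAAGGGACCGACACAGGUGAU-3'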